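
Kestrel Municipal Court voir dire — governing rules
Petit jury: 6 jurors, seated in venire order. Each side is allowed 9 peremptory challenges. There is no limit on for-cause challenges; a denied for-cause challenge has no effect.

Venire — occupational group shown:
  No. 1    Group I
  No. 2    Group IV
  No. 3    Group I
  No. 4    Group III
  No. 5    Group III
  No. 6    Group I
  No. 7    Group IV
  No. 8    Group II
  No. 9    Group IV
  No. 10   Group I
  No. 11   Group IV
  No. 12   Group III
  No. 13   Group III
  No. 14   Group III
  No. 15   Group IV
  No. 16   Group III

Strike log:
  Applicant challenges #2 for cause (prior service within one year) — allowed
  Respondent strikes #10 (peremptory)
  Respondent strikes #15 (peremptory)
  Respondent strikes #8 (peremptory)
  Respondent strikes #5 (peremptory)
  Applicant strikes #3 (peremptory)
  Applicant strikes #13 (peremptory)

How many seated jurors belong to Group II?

0

Removed: #2, #3, #5, #8, #10, #13, #15.
Seated jurors 1–6: #1, #4, #6, #7, #9, #11.
None of those are in Group II → 0.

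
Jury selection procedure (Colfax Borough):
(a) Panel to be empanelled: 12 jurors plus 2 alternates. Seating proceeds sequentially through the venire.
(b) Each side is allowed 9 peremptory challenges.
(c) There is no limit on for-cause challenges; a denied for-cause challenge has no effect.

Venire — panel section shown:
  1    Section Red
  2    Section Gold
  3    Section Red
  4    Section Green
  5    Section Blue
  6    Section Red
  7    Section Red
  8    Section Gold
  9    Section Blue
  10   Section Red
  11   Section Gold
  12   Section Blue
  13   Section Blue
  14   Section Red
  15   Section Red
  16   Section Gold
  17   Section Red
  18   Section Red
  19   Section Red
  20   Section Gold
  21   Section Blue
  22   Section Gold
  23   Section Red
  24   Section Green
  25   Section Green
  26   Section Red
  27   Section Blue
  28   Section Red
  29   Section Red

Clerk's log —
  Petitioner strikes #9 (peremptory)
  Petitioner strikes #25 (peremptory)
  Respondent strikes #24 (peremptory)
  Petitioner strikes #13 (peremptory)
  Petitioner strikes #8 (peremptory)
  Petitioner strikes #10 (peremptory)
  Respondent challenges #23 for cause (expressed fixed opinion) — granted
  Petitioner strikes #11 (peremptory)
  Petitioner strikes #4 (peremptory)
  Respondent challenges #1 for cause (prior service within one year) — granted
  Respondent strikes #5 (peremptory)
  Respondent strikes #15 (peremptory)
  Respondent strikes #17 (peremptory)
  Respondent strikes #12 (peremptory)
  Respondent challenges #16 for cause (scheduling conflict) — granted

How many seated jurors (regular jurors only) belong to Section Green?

0

Removed: #1, #4, #5, #8, #9, #10, #11, #12, #13, #15, #16, #17, #23, #24, #25.
Seated jurors 1–12: #2, #3, #6, #7, #14, #18, #19, #20, #21, #22, #26, #27 (alternates #28, #29 not counted).
None of those are in Section Green → 0.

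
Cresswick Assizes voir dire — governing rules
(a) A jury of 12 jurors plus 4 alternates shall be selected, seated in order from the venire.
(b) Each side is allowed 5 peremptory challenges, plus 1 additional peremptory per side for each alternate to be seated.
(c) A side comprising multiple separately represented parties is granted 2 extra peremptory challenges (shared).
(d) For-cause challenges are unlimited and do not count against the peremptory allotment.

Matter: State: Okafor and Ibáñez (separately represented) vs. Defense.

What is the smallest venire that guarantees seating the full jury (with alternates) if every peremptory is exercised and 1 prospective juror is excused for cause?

Seats to fill: 12 + 4 alternates = 16.
Peremptories — State: 5 + 1×4 + 2 = 11; Defense: 5 + 1×4 = 9; total 20.
For-cause removals: 1.
Minimum venire: 16 + 20 + 1 = 37.

37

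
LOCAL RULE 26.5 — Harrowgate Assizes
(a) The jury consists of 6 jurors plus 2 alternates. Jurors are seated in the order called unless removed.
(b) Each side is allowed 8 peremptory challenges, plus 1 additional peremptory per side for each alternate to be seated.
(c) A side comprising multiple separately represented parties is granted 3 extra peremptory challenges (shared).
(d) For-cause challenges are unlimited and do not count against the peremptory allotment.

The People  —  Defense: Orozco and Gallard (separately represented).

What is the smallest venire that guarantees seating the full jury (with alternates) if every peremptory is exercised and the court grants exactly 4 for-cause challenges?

35

Seats to fill: 6 + 2 alternates = 8.
Peremptories — The People: 8 + 1×2 = 10; Defense: 8 + 1×2 + 3 = 13; total 23.
For-cause removals: 4.
Minimum venire: 8 + 23 + 4 = 35.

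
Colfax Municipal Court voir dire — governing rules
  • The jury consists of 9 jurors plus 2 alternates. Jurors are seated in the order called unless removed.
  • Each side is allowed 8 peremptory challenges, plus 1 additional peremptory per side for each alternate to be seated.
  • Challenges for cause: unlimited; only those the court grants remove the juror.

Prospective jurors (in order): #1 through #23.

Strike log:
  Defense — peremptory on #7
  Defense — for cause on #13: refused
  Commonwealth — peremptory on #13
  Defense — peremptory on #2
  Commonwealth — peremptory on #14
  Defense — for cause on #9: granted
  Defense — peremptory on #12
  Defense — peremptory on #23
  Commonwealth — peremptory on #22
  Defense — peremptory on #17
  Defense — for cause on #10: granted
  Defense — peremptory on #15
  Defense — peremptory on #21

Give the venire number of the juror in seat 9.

18

Removed: #2, #7, #9, #10, #12, #13, #14, #15, #17, #21, #22, #23.
Seating in order: seats 1–9 → #1, #3, #4, #5, #6, #8, #11, #16, #18; alternates → #19, #20.
So seat 9 is #18.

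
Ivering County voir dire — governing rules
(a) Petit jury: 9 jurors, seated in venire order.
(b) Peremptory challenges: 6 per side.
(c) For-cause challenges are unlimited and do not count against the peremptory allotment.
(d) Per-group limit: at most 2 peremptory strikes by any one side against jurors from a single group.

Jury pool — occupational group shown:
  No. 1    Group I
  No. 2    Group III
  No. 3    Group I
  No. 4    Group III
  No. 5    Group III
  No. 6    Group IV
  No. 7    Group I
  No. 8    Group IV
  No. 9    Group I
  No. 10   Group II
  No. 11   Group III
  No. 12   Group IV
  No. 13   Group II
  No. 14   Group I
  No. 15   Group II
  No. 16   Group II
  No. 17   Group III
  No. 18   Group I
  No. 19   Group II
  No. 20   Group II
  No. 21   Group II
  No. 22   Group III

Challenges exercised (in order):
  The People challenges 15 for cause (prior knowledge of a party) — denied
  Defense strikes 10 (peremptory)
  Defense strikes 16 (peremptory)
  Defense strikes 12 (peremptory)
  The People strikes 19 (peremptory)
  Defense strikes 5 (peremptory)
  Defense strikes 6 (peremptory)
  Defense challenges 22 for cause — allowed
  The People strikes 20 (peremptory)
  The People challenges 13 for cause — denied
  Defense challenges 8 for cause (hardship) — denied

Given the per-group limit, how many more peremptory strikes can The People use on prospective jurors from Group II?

0

The People peremptories so far: #19, #20 — 2 of 6 used, 4 left overall.
Against Group II: #19, #20 — 2 used; per-group cap 2 leaves 0.
Binding limit: min(4, 0) = 0.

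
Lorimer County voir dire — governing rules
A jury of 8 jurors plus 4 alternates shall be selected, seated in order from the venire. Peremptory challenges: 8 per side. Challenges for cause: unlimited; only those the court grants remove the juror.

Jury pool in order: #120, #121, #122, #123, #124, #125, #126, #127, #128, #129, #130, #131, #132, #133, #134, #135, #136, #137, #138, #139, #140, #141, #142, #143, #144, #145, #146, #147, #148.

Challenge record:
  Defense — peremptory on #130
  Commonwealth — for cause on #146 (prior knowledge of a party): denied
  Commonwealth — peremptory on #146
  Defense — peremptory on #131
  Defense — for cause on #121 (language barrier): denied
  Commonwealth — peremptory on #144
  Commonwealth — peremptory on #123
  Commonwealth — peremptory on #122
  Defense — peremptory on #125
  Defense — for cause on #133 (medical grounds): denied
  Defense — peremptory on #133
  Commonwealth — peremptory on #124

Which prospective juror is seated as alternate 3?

137

Removed: #122, #123, #124, #125, #130, #131, #133, #144, #146. (#121 stays — for-cause denied.)
Seating in order: seats 1–8 → #120, #121, #126, #127, #128, #129, #132, #134; alternates → #135, #136, #137, #138.
So alternate 3 is #137.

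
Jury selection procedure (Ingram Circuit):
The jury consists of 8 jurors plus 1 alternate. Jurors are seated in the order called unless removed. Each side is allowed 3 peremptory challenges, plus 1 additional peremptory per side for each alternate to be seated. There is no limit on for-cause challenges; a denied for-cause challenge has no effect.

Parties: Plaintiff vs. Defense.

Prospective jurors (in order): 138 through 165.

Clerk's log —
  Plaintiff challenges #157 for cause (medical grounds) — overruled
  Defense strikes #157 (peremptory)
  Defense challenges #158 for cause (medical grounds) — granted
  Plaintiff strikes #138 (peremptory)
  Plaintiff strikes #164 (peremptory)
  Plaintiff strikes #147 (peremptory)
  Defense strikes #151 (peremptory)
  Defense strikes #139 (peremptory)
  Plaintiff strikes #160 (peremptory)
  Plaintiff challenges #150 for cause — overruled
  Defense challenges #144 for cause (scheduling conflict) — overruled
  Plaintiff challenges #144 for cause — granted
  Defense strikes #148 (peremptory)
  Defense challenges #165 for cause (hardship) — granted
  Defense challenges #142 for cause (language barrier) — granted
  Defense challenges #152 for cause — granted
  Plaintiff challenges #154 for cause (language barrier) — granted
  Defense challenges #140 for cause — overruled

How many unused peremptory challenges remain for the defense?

Defense allotment: 3 base + 1 × 1 alternate = 4.
Defense peremptories used: #157, #151, #139, #148 — 4 (for-cause on #158, #144, #165, #142, #152, #140 don't count).
Remaining: 4 − 4 = 0.

0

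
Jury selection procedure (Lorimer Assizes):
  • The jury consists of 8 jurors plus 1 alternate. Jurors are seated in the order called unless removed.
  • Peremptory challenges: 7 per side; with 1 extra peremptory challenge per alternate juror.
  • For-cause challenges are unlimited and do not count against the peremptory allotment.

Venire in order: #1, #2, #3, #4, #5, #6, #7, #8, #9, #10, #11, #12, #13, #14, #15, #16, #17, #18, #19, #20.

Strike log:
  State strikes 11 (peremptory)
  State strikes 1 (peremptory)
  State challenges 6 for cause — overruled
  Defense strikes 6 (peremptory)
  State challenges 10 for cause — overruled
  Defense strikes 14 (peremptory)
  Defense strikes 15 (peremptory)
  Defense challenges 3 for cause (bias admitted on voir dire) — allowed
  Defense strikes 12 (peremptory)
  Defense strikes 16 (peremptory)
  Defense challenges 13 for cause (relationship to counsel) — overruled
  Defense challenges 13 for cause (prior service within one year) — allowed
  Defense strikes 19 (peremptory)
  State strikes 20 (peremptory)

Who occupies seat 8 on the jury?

Removed: #1, #3, #6, #11, #12, #13, #14, #15, #16, #19, #20. (#10 stays — for-cause denied.)
Filling seats in venire order through position 8: #2, #4, #5, #7, #8, #9, #10, #17.
So seat 8 is #17.

17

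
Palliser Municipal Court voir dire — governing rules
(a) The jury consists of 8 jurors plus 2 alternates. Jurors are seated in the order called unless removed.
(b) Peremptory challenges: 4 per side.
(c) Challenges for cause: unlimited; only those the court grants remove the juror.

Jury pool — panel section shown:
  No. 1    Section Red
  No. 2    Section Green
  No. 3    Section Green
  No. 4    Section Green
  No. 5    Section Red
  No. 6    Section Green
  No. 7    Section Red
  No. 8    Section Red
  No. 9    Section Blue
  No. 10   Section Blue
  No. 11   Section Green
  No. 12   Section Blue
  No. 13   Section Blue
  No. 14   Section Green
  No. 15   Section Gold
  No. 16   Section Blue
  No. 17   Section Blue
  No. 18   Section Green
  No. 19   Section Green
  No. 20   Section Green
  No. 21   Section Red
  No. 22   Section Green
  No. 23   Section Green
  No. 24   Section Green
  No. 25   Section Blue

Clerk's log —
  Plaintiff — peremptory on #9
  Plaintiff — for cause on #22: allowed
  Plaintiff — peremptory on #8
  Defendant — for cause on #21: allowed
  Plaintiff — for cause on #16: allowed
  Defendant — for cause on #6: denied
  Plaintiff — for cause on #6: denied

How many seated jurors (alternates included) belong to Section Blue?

2

Removed: #8, #9, #16, #21, #22.
Seated (10 incl. alternates): #1, #2, #3, #4, #5, #6, #7, #10, #11, #12.
Of those, in Section Blue: #10, #12 → 2.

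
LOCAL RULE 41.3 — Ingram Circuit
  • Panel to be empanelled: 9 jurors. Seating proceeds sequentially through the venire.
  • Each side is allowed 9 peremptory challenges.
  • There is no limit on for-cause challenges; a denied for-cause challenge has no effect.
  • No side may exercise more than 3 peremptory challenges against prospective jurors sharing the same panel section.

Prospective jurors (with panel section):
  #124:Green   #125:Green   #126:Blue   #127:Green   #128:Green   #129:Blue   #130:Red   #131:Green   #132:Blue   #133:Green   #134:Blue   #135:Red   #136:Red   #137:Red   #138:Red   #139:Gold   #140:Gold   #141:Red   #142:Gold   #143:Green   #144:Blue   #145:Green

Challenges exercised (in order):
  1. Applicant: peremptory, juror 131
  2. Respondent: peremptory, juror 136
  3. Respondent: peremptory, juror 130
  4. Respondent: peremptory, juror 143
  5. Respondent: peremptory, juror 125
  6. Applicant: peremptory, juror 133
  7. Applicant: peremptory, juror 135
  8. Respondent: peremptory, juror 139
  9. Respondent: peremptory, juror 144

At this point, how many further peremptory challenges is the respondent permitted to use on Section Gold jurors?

2

Respondent peremptories so far: #136, #130, #143, #125, #139, #144 — 6 of 9 used, 3 left overall.
Against Section Gold: #139 — 1 used; per-section cap 3 leaves 2.
Binding limit: min(3, 2) = 2.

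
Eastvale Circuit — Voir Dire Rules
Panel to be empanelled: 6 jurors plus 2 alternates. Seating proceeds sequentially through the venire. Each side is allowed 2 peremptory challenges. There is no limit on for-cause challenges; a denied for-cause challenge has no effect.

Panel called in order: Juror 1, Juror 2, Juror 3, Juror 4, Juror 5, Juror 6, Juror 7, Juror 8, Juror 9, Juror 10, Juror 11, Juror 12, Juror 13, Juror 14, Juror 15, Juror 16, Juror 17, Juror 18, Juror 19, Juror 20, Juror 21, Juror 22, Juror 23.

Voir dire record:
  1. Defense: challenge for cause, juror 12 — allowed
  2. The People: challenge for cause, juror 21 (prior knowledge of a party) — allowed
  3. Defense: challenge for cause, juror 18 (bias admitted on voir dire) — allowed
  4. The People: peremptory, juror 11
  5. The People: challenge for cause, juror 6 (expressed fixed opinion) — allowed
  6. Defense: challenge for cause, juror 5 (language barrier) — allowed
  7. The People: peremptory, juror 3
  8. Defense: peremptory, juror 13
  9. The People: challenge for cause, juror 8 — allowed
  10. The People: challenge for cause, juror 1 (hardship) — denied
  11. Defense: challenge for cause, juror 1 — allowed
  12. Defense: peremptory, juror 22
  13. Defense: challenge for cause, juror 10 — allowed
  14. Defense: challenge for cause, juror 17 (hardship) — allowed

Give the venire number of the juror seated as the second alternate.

19

Removed: #1, #3, #5, #6, #8, #10, #11, #12, #13, #17, #18, #21, #22.
Seating in order: seats 1–6 → #2, #4, #7, #9, #14, #15; alternates → #16, #19.
So alternate 2 is #19.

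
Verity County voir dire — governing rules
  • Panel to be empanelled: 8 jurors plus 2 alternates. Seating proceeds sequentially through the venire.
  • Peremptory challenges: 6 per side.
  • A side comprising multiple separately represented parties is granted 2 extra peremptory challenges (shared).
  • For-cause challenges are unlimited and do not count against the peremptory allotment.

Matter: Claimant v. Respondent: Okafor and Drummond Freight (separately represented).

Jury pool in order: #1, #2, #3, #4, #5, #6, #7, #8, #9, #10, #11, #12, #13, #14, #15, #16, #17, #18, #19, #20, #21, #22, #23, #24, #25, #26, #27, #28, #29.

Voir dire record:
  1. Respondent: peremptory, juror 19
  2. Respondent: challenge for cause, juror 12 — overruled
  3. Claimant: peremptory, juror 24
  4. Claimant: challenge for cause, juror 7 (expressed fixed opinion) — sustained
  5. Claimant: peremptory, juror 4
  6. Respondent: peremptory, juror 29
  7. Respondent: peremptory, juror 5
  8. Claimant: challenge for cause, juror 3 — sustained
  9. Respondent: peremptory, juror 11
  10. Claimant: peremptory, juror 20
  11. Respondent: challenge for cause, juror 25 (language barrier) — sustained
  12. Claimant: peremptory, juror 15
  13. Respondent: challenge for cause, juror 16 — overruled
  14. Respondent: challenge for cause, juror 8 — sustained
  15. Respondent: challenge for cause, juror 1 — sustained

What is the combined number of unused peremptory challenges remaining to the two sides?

Claimant allotment: 6. Respondent allotment: 6 base + 2 multi-party = 8.
Claimant peremptories used: #24, #4, #20, #15 — 4 (for-cause on #7, #3 don't count).
Respondent peremptories used: #19, #29, #5, #11 — 4 (for-cause on #12, #25, #16, #8, #1 don't count).
Remaining: (6 − 4) + (8 − 4) = 6.

6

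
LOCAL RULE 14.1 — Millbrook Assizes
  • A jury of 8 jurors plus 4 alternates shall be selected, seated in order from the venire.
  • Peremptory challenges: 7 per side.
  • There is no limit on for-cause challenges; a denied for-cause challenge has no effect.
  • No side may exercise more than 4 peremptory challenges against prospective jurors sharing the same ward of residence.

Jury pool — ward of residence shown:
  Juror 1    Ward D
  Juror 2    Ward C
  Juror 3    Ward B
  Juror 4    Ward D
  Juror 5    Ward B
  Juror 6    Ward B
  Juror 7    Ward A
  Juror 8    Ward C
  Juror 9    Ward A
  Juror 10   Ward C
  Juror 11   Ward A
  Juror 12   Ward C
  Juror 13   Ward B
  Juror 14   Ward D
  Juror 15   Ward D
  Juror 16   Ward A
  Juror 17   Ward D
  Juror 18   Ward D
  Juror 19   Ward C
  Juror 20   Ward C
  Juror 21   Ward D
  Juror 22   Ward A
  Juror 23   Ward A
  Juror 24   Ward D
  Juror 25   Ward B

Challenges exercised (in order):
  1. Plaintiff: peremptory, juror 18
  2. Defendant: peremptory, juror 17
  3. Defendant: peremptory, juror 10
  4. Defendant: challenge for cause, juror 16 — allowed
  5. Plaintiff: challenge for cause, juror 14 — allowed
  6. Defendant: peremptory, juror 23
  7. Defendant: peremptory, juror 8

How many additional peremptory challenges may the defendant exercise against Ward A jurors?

3

Defendant peremptories so far: #17, #10, #23, #8 — 4 of 7 used, 3 left overall.
Against Ward A: #23 — 1 used; per-ward cap 4 leaves 3.
Binding limit: min(3, 3) = 3.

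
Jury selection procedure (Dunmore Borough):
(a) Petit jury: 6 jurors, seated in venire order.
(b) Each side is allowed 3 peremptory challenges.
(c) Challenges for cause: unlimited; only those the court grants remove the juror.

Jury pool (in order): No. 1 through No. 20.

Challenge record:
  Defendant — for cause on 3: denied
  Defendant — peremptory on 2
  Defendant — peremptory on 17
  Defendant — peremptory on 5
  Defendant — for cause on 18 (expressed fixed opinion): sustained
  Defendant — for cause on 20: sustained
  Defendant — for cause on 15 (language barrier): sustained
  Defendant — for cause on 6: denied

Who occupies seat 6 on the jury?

8

Removed: #2, #5, #15, #17, #18, #20. (#3, #6 stay — for-cause denied.)
Seating in order: seats 1–6 → #1, #3, #4, #6, #7, #8.
So seat 6 is #8.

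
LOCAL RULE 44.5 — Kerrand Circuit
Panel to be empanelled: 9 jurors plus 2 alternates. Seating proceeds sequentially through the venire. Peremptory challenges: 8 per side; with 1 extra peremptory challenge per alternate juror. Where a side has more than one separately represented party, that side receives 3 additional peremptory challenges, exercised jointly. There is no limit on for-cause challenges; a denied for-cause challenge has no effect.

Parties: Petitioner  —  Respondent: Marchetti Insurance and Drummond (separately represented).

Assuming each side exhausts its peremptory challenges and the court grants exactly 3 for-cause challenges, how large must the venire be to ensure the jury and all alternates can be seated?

37

Seats to fill: 9 + 2 alternates = 11.
Peremptories — Petitioner: 8 + 1×2 = 10; Respondent: 8 + 1×2 + 3 = 13; total 23.
For-cause removals: 3.
Minimum venire: 11 + 23 + 3 = 37.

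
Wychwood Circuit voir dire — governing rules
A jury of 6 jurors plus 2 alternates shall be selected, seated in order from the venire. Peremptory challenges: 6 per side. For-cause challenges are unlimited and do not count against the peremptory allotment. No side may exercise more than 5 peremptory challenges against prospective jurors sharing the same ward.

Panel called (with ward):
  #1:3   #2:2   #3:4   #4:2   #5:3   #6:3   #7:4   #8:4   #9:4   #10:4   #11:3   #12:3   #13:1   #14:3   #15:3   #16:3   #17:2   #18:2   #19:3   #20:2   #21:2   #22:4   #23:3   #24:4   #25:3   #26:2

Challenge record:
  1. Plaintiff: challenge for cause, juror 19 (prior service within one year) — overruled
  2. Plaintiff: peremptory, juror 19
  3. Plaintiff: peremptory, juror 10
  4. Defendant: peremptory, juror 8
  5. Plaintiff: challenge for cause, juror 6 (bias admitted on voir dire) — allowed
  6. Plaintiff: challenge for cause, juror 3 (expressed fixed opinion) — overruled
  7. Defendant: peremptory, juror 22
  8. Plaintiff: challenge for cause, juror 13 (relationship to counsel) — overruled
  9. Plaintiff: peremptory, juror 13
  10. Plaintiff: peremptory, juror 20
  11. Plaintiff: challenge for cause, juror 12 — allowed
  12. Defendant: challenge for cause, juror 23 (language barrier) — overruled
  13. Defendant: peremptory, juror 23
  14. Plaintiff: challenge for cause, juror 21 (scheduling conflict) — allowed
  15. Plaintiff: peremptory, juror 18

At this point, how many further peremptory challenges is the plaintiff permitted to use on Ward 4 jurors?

Plaintiff peremptories so far: #19, #10, #13, #20, #18 — 5 of 6 used, 1 left overall.
Against Ward 4: #10 — 1 used; per-ward cap 5 leaves 4.
Binding limit: min(1, 4) = 1.

1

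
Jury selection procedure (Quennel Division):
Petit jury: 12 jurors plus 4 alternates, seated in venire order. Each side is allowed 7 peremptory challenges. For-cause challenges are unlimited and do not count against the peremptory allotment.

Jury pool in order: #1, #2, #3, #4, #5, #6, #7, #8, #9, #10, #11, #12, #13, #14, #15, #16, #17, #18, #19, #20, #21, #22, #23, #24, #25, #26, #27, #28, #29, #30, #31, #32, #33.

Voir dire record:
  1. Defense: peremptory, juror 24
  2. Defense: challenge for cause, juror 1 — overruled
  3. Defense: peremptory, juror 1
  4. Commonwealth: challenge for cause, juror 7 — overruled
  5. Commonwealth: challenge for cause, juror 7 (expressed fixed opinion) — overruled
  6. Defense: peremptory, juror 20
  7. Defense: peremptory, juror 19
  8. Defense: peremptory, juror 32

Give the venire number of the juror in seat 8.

Removed: #1, #19, #20, #24, #32. (#7 stays — for-cause denied.)
Seating in order: seats 1–12 → #2, #3, #4, #5, #6, #7, #8, #9, #10, #11, #12, #13; alternates → #14, #15, #16, #17.
So seat 8 is #9.

9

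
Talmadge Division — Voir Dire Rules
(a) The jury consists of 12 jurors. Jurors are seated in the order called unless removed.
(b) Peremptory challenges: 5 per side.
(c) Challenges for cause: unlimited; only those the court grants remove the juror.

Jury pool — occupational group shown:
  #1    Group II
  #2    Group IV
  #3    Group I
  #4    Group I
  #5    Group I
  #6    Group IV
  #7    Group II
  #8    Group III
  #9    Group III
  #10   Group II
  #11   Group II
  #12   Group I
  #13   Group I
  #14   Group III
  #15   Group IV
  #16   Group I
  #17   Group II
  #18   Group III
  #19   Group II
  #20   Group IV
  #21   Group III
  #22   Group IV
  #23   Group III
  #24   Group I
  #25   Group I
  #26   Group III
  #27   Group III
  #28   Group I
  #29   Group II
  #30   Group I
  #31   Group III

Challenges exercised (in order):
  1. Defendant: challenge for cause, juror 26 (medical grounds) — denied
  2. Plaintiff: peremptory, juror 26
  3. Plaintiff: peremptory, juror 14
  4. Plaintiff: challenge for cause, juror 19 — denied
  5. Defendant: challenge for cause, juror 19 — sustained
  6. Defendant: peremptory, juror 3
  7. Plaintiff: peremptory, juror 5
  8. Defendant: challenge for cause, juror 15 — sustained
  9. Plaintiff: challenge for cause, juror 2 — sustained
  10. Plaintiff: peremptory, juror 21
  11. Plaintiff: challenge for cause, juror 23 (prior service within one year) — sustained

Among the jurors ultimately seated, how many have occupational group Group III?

2

Removed: #2, #3, #5, #14, #15, #19, #21, #23, #26.
Seated jurors 1–12: #1, #4, #6, #7, #8, #9, #10, #11, #12, #13, #16, #17.
Of those, in Group III: #8, #9 → 2.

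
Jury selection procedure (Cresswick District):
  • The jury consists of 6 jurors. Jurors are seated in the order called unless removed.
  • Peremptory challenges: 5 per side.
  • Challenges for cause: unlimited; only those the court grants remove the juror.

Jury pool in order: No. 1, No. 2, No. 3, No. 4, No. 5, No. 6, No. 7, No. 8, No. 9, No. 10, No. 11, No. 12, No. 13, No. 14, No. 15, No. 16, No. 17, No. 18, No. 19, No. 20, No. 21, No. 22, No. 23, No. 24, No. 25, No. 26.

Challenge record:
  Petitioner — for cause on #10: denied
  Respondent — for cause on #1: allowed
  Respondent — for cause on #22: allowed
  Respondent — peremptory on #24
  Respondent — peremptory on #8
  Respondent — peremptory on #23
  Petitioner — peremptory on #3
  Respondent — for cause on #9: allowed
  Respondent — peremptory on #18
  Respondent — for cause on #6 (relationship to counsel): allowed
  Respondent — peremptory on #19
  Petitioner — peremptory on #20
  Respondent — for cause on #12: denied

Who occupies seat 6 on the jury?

Removed: #1, #3, #6, #8, #9, #18, #19, #20, #22, #23, #24. (#10, #12 stay — for-cause denied.)
Seating in order: seats 1–6 → #2, #4, #5, #7, #10, #11.
So seat 6 is #11.

11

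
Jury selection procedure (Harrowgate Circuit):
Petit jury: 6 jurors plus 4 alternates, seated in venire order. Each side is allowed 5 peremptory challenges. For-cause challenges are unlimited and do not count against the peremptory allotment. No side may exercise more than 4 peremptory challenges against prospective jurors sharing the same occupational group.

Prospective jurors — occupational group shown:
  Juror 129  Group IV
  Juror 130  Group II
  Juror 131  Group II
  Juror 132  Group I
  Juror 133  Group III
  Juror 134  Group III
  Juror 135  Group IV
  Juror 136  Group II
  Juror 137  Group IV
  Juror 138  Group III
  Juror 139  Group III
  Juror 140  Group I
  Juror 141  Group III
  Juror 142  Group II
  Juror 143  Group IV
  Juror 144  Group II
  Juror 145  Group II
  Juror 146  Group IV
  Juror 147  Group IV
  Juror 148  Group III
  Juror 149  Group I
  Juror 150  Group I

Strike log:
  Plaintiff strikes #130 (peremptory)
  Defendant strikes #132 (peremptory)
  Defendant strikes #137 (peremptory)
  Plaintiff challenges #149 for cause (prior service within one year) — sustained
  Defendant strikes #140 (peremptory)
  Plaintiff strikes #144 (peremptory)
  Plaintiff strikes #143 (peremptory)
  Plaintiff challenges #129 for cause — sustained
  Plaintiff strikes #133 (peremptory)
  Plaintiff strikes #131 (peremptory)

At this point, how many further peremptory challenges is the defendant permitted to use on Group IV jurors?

Defendant peremptories so far: #132, #137, #140 — 3 of 5 used, 2 left overall.
Against Group IV: #137 — 1 used; per-group cap 4 leaves 3.
Binding limit: min(2, 3) = 2.

2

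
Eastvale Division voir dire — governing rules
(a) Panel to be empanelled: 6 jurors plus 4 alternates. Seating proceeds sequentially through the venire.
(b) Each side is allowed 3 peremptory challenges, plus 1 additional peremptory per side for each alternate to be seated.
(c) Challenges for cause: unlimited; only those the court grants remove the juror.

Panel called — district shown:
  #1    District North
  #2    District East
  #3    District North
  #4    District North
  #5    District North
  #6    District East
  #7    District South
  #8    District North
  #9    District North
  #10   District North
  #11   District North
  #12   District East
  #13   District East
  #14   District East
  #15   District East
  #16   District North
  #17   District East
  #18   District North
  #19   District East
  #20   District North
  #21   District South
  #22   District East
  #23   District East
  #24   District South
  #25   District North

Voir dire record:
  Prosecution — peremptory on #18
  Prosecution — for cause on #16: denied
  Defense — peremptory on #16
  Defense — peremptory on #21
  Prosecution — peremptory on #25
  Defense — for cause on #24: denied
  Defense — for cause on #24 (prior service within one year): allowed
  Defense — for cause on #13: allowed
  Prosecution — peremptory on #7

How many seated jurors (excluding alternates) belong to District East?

Removed: #7, #13, #16, #18, #21, #24, #25.
Seated jurors 1–6: #1, #2, #3, #4, #5, #6 (alternates #8, #9, #10, #11 not counted).
Of those, in District East: #2, #6 → 2.

2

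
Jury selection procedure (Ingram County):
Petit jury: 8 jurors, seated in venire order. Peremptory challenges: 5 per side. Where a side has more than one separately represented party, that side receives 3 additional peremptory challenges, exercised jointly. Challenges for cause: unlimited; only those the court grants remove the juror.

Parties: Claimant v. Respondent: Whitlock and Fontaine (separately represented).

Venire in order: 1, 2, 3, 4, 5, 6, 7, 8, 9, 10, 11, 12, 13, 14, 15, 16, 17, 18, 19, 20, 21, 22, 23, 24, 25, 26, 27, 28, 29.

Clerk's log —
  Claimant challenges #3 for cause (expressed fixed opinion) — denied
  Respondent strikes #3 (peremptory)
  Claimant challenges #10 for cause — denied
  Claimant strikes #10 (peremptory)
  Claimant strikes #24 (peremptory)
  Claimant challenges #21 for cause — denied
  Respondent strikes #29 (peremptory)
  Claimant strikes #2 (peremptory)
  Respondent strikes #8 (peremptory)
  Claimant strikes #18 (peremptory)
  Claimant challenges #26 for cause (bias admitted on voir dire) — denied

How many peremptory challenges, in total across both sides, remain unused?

6

Claimant allotment: 5. Respondent allotment: 5 base + 3 multi-party = 8.
Claimant peremptories used: #10, #24, #2, #18 — 4 (for-cause on #3, #10, #21, #26 don't count).
Respondent peremptories used: #3, #29, #8 — 3.
Remaining: (5 − 4) + (8 − 3) = 6.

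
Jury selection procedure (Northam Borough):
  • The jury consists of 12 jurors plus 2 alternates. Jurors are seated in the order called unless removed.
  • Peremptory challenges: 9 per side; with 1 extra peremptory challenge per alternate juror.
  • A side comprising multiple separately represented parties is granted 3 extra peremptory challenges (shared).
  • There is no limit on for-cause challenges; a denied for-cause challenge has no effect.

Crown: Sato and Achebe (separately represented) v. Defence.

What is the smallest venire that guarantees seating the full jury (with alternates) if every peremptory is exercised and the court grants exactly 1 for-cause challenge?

Seats to fill: 12 + 2 alternates = 14.
Peremptories — Crown: 9 + 1×2 + 3 = 14; Defence: 9 + 1×2 = 11; total 25.
For-cause removals: 1.
Minimum venire: 14 + 25 + 1 = 40.

40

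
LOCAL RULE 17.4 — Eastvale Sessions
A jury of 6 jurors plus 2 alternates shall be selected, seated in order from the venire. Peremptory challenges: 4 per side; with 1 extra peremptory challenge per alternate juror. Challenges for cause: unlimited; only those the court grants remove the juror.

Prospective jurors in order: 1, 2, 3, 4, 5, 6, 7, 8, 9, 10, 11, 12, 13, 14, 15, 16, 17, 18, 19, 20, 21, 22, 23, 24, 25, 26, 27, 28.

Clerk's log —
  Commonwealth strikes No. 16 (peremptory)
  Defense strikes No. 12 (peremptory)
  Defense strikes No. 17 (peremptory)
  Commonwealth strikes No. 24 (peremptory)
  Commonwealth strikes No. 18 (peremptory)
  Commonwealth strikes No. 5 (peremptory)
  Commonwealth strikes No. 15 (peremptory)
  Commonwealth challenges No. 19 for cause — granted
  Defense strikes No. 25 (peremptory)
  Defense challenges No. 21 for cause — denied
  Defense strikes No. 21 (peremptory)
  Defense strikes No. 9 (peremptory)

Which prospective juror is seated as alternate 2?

10

Removed: #5, #9, #12, #15, #16, #17, #18, #19, #21, #24, #25.
Filling seats in venire order through position 8: #1, #2, #3, #4, #6, #7, #8, #10.
So alternate 2 is #10.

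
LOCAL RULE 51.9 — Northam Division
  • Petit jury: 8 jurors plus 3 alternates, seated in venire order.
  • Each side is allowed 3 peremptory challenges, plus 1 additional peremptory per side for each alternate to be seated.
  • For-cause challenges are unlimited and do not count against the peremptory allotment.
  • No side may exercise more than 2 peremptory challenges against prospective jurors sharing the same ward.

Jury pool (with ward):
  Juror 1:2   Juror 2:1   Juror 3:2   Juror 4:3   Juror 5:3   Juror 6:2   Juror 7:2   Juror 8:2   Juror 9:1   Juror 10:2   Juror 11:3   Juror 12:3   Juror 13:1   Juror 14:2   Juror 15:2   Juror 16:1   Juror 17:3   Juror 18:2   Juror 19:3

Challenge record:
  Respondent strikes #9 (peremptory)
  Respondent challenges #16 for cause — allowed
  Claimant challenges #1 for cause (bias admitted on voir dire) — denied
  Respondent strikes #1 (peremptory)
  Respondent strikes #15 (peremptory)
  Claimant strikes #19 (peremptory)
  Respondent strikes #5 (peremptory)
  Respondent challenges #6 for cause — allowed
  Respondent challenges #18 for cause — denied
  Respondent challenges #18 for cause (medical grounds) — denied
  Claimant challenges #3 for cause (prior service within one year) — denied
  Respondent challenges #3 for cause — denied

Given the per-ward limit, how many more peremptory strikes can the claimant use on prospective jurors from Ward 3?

Claimant peremptories so far: #19 — 1 of 6 used, 5 left overall.
Against Ward 3: #19 — 1 used; per-ward cap 2 leaves 1.
Binding limit: min(5, 1) = 1.

1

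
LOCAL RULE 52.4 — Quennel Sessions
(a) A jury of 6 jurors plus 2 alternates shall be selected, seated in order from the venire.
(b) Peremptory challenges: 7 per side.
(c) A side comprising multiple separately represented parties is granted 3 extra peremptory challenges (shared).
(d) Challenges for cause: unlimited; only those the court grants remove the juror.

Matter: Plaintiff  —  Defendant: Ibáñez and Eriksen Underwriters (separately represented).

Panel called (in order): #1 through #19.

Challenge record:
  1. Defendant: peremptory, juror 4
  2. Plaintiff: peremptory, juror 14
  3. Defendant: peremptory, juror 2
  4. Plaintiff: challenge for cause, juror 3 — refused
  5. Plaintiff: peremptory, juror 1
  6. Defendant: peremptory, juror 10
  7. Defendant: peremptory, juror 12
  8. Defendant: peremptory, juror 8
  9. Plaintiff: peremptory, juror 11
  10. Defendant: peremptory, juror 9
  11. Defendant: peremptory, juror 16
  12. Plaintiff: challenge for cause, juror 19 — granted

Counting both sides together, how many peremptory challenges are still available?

7

Plaintiff allotment: 7. Defendant allotment: 7 base + 3 multi-party = 10.
Plaintiff peremptories used: #14, #1, #11 — 3 (for-cause on #3, #19 don't count).
Defendant peremptories used: #4, #2, #10, #12, #8, #9, #16 — 7.
Remaining: (7 − 3) + (10 − 7) = 7.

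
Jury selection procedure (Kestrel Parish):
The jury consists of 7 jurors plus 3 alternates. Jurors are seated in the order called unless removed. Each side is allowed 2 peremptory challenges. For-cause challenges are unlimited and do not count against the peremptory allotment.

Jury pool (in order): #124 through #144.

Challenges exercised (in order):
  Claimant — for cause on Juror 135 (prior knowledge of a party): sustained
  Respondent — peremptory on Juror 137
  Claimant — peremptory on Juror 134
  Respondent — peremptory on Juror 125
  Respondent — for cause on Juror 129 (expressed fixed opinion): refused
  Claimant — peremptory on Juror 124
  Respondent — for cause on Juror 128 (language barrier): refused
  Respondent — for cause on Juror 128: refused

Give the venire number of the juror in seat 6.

Removed: #124, #125, #134, #135, #137. (#128, #129 stay — for-cause denied.)
Seating in order: seats 1–7 → #126, #127, #128, #129, #130, #131, #132; alternates → #133, #136, #138.
So seat 6 is #131.

131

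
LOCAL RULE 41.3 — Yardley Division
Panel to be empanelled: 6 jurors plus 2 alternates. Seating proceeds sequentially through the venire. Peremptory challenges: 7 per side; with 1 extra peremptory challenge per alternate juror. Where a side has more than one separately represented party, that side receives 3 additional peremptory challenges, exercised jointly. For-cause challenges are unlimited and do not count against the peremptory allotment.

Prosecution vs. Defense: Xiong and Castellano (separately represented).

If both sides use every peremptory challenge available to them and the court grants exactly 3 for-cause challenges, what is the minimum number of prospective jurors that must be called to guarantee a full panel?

Seats to fill: 6 + 2 alternates = 8.
Peremptories — Prosecution: 7 + 1×2 = 9; Defense: 7 + 1×2 + 3 = 12; total 21.
For-cause removals: 3.
Minimum venire: 8 + 21 + 3 = 32.

32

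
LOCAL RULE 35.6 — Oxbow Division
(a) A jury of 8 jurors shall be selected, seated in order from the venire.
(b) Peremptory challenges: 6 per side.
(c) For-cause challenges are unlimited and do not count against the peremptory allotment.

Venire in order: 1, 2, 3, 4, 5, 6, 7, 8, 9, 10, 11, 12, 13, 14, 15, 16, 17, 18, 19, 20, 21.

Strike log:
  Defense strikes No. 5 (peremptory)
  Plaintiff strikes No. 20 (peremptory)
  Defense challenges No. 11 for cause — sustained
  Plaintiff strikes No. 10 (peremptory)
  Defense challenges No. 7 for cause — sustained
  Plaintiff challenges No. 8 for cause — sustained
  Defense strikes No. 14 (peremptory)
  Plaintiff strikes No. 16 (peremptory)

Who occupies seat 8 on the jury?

Removed: #5, #7, #8, #10, #11, #14, #16, #20.
Filling seats in venire order through position 8: #1, #2, #3, #4, #6, #9, #12, #13.
So seat 8 is #13.

13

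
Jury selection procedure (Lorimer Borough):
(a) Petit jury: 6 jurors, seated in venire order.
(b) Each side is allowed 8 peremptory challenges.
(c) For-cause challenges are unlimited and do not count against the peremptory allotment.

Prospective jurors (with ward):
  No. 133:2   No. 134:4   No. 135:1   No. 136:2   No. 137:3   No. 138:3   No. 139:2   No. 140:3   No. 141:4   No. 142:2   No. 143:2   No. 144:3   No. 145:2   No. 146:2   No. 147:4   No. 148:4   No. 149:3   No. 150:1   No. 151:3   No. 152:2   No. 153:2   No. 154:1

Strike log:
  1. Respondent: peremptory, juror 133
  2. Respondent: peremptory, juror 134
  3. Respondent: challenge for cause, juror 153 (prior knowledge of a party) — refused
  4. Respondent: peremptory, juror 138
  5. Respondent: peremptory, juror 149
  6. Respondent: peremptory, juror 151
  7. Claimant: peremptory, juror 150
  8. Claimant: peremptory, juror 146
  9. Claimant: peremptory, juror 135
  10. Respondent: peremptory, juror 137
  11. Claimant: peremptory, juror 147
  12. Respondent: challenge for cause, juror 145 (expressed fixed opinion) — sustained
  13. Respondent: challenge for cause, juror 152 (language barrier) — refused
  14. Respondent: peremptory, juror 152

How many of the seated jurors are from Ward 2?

Removed: #133, #134, #135, #137, #138, #145, #146, #147, #149, #150, #151, #152.
Seated jurors 1–6: #136, #139, #140, #141, #142, #143.
Of those, in Ward 2: #136, #139, #142, #143 → 4.

4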